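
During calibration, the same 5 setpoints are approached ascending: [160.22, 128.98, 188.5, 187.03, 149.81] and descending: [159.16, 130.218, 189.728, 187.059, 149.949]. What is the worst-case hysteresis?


|160.22 - 159.16| = 1.0600
|128.98 - 130.218| = 1.2380
|188.5 - 189.728| = 1.2280
|187.03 - 187.059| = 0.0290
|149.81 - 149.949| = 0.1390
hysteresis = max(diffs) = 1.2380

1.2380


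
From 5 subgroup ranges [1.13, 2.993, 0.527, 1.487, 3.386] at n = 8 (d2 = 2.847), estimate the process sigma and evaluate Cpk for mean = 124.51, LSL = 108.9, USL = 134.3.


R_bar = (1.13 + 2.993 + 0.527 + 1.487 + 3.386) / 5 = 1.9046
sigma = R_bar / d2 = 1.9046 / 2.847 = 0.6689849
Cp = (USL - LSL)/(6*sigma) = (134.3 - 108.9)/(6*0.6689849) = 6.3280
Cpu = (134.3 - 124.51)/(3*0.6689849) = 4.8780
Cpl = (124.51 - 108.9)/(3*0.6689849) = 7.7780
Cpk = min(Cpu, Cpl) = 4.8780

4.8780


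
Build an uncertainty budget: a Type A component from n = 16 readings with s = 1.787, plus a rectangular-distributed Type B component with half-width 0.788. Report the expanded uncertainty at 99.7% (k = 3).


u_A = s / sqrt(n) = 1.787 / sqrt(16) = 0.44675
u_B = half_width / sqrt(3) = 0.788 / sqrt(3) = 0.45495201
uc = sqrt(u_A^2 + u_B^2) = sqrt(0.44675^2 + 0.45495201^2) = 0.63762598
U = k * uc = 3 * 0.63762598
U = 1.9129

1.9129


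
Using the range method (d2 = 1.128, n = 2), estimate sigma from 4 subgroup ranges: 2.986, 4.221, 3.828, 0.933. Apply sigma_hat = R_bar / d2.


R_bar = (2.986 + 4.221 + 3.828 + 0.933) / 4
R_bar = 11.968 / 4 = 2.992
sigma_hat = R_bar / d2 = 2.992 / 1.128 = 2.6525

2.6525


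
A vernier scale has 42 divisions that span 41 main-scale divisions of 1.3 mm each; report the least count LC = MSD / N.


LC = MSD / n_div
= 1.3 / 42
= 0.0310

0.0310


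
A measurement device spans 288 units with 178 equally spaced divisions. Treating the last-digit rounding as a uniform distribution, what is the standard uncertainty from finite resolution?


resolution = range / divisions
resolution = 288 / 178 = 1.6179775
u_res = resolution / (2*sqrt(3))
u_res = 1.6179775 / 3.4641016
u_res = 0.4671

0.4671


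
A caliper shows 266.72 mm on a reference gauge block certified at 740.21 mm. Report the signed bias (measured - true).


Systematic error = measured - true
= 266.72 - 740.21
= -473.4900

-473.4900


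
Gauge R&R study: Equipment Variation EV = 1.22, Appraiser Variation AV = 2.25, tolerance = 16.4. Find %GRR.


GRR = sqrt(EV^2 + AV^2) = sqrt(1.22^2 + 2.25^2) = 2.5594726
%GRR = GRR / tol * 100 = 2.5594726 / 16.4 * 100
%GRR = 15.6065

15.6065


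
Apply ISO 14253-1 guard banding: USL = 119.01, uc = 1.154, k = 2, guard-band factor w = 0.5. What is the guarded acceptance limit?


U = k * uc = 2 * 1.154 = 2.308
guard band g = w * U = 0.5 * 2.308 = 1.154
AL = USL - g = 119.01 - 1.154
AL = 117.8560

117.8560


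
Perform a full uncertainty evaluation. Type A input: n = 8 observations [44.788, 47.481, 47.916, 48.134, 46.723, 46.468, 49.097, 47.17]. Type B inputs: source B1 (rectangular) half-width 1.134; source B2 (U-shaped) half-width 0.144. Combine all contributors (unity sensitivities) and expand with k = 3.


mean = (44.788 + 47.481 + 47.916 + 48.134 + 46.723 + 46.468 + 49.097 + 47.17) / 8 = 47.222125
s = sqrt(sum((x - mean)^2)/(n-1)) = 1.2895549
u_A = s / sqrt(n) = 1.2895549 / sqrt(8) = 0.45592651
u_B1 = 1.134 / sqrt(3) = 0.65471521
u_B2 = 0.144 / sqrt(2) = 0.10182338
uc = sqrt(0.45592651^2 + 0.65471521^2 + 0.10182338^2) = 0.80429409
U = k * uc = 3 * 0.80429409
U = 2.4129

2.4129


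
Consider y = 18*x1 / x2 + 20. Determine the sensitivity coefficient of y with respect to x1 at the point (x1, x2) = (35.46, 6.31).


y = 18*x1 / x2 + 20
dy/dx1 = 18/x2
Evaluate at x2 = 6.31: c1 = 18 / 6.31
c1 = 2.8526

2.8526


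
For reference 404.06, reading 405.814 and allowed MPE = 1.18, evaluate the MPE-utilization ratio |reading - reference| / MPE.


e = indication - reference = 405.814 - 404.06 = 1.7540
|e| = 1.7540
ratio = |e| / MPE = 1.7540 / 1.18
ratio = 1.4864

1.4864


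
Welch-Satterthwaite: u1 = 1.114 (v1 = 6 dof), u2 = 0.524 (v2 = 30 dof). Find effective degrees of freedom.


uc = sqrt(u1^2 + u2^2) = sqrt(1.114^2 + 0.524^2) = 1.2310857
v_eff = uc^4 / (u1^4/v1 + u2^4/v2)
= 1.2310857^4 / (1.114^4/6 + 0.524^4/30)
= 2.2969585 / 0.25919158
v_eff = 8.8620

8.8620


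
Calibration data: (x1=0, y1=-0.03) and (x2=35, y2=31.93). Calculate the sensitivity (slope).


slope = (y2 - y1) / (x2 - x1)
= (31.93 - -0.03) / (35 - 0)
= 31.9600 / 35
= 0.9131

0.9131


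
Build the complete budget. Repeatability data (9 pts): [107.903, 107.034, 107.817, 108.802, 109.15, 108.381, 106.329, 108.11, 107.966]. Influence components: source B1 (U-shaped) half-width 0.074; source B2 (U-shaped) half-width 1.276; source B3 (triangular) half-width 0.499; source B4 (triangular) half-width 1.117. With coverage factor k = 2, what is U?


mean = (107.903 + 107.034 + 107.817 + 108.802 + 109.15 + 108.381 + 106.329 + 108.11 + 107.966) / 9 = 107.9435556
s = sqrt(sum((x - mean)^2)/(n-1)) = 0.85613537
u_A = s / sqrt(n) = 0.85613537 / sqrt(9) = 0.28537846
u_B1 = 0.074 / sqrt(2) = 0.052325902
u_B2 = 1.276 / sqrt(2) = 0.90226825
u_B3 = 0.499 / sqrt(6) = 0.2037159
u_B4 = 1.117 / sqrt(6) = 0.45601334
uc = sqrt(0.28537846^2 + 0.052325902^2 + 0.90226825^2 + 0.2037159^2 + 0.45601334^2) = 1.0713147
U = k * uc = 2 * 1.0713147
U = 2.1426

2.1426


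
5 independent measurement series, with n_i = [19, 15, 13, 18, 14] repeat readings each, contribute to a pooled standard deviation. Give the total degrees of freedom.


nu = sum_i (n_i - 1)
nu = ((19 - 1) + (15 - 1) + (13 - 1) + (18 - 1) + (14 - 1))
nu = 18 + 14 + 12 + 17 + 13
nu = 74

74


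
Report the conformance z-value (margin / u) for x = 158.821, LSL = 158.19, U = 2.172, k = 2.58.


u = U / k = 2.172 / 2.58 = 0.84186047
margin = |LSL - x| = |158.19 - 158.821| = 0.631
z = margin / u = 0.631 / 0.84186047
z = 0.7495

0.7495


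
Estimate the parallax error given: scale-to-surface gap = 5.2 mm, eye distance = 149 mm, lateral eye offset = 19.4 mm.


error = h * offset / d
= 5.2 * 19.4 / 149
= 0.6770

0.6770


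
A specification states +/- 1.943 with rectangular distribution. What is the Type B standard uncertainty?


u_B = half_width / sqrt(3)
u_B = 1.943 / 1.7320508
u_B = 1.1218

1.1218


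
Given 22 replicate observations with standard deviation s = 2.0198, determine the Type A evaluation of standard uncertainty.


u_A = s / sqrt(n)
u_A = 2.0198 / sqrt(22)
u_A = 2.0198 / 4.6904158
u_A = 0.4306

0.4306


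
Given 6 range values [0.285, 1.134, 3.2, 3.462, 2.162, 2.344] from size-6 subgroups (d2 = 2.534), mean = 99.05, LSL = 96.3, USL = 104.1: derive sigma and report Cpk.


R_bar = (0.285 + 1.134 + 3.2 + 3.462 + 2.162 + 2.344) / 6 = 2.0978333
sigma = R_bar / d2 = 2.0978333 / 2.534 = 0.82787423
Cp = (USL - LSL)/(6*sigma) = (104.1 - 96.3)/(6*0.82787423) = 1.5703
Cpu = (104.1 - 99.05)/(3*0.82787423) = 2.0333
Cpl = (99.05 - 96.3)/(3*0.82787423) = 1.1073
Cpk = min(Cpu, Cpl) = 1.1073

1.1073


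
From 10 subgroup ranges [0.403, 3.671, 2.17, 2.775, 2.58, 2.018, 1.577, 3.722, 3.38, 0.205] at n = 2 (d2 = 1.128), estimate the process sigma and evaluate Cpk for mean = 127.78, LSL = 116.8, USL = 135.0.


R_bar = (0.403 + 3.671 + 2.17 + 2.775 + 2.58 + 2.018 + 1.577 + 3.722 + 3.38 + 0.205) / 10 = 2.2501
sigma = R_bar / d2 = 2.2501 / 1.128 = 1.9947695
Cp = (USL - LSL)/(6*sigma) = (135.0 - 116.8)/(6*1.9947695) = 1.5206
Cpu = (135.0 - 127.78)/(3*1.9947695) = 1.2065
Cpl = (127.78 - 116.8)/(3*1.9947695) = 1.8348
Cpk = min(Cpu, Cpl) = 1.2065

1.2065


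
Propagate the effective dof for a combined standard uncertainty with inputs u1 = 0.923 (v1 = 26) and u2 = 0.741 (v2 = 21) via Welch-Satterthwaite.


uc = sqrt(u1^2 + u2^2) = sqrt(0.923^2 + 0.741^2) = 1.1836427
v_eff = uc^4 / (u1^4/v1 + u2^4/v2)
= 1.1836427^4 / (0.923^4/26 + 0.741^4/21)
= 1.9628291 / 0.042271396
v_eff = 46.4340

46.4340


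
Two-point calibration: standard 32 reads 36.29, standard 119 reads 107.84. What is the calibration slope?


slope = (y2 - y1) / (x2 - x1)
= (107.84 - 36.29) / (119 - 32)
= 71.5500 / 87
= 0.8224

0.8224


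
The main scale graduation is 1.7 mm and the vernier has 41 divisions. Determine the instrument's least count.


LC = MSD / n_div
= 1.7 / 41
= 0.0415

0.0415


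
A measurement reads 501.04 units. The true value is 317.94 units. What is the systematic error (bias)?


Systematic error = measured - true
= 501.04 - 317.94
= 183.1000

183.1000


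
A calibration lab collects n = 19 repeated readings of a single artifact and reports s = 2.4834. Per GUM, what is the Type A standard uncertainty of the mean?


u_A = s / sqrt(n)
u_A = 2.4834 / sqrt(19)
u_A = 2.4834 / 4.3588989
u_A = 0.5697

0.5697


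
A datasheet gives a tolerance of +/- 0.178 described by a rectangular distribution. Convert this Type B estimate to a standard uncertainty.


u_B = half_width / sqrt(3)
u_B = 0.178 / 1.7320508
u_B = 0.1028

0.1028


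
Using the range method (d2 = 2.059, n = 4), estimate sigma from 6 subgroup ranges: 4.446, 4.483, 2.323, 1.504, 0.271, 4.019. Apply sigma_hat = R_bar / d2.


R_bar = (4.446 + 4.483 + 2.323 + 1.504 + 0.271 + 4.019) / 6
R_bar = 17.046 / 6 = 2.841
sigma_hat = R_bar / d2 = 2.841 / 2.059 = 1.3798

1.3798


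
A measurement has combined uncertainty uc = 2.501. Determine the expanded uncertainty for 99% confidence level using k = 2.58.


U = k * uc
U = 2.58 * 2.501
U = 6.4526

6.4526


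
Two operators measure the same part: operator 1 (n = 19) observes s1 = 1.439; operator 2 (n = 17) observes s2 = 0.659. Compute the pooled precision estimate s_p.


s_p = sqrt(((n1-1)*s1^2 + (n2-1)*s2^2) / (n1+n2-2))
numerator = (19-1)*1.439^2 + (17-1)*0.659^2 = 37.272978 + 6.948496 = 44.221474
denominator = 19 + 17 - 2 = 34
s_p^2 = 44.221474 / 34 = 1.3006316
s_p = sqrt(1.3006316) = 1.1405

1.1405


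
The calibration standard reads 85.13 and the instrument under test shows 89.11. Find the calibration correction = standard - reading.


Correction = standard - reading
= 85.13 - 89.11
= -3.9800

-3.9800


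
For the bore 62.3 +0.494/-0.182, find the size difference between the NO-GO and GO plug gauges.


GO = nominal - lower_tol (smallest hole = maximum material condition)
GO = 62.3 - 0.182 = 62.118
NO-GO = nominal + upper_tol (largest hole = least material condition)
NO-GO = 62.3 + 0.494 = 62.794
spread = NO-GO - GO = 62.794 - 62.118 = 0.6760

0.6760


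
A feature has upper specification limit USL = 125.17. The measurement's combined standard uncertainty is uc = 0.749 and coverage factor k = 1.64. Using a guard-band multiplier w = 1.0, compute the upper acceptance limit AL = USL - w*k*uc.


U = k * uc = 1.64 * 0.749 = 1.22836
guard band g = w * U = 1.0 * 1.22836 = 1.22836
AL = USL - g = 125.17 - 1.22836
AL = 123.9416

123.9416


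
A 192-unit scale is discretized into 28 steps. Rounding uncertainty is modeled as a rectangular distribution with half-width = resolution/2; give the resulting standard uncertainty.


resolution = range / divisions
resolution = 192 / 28 = 6.8571429
u_res = resolution / (2*sqrt(3))
u_res = 6.8571429 / 3.4641016
u_res = 1.9795

1.9795


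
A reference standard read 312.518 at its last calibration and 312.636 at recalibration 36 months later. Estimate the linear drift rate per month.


rate = (v2 - v1) / months
= (312.636 - 312.518) / 36
= 0.1180 / 36
= 0.0033

0.0033


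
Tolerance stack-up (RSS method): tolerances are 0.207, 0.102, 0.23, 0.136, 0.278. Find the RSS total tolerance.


RSS = sqrt(0.207^2 + 0.102^2 + 0.23^2 + 0.136^2 + 0.278^2)
= sqrt(0.201933)
= 0.4494

0.4494


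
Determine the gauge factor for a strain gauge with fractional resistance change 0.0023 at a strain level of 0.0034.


GF = (dR/R) / epsilon
= 0.0023 / 0.0034
= 0.6765

0.6765


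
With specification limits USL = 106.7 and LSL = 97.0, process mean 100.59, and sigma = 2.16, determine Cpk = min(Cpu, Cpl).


Cpu = (USL - mean) / (3*sigma) = (106.7 - 100.59) / (3*2.16) = 0.9429
Cpl = (mean - LSL) / (3*sigma) = (100.59 - 97.0) / (3*2.16) = 0.5540
Cpk = min(Cpu, Cpl) = 0.5540

0.5540


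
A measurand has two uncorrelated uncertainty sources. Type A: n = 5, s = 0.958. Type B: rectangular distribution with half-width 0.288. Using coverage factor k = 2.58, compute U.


u_A = s / sqrt(n) = 0.958 / sqrt(5) = 0.42843062
u_B = half_width / sqrt(3) = 0.288 / sqrt(3) = 0.16627688
uc = sqrt(u_A^2 + u_B^2) = sqrt(0.42843062^2 + 0.16627688^2) = 0.45956588
U = k * uc = 2.58 * 0.45956588
U = 1.1857

1.1857


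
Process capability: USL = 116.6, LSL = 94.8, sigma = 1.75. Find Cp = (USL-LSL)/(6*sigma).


Cp = (USL - LSL) / (6 * sigma)
= (116.6 - 94.8) / (6 * 1.75)
= 21.8000 / 10.5000
= 2.0762

2.0762


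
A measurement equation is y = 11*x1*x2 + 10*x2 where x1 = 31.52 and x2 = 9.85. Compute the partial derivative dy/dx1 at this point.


y = 11*x1*x2 + 10*x2
dy/dx1 = 11*x2
Evaluate at x2 = 9.85: c1 = 11 * 9.85
c1 = 108.3500

108.3500


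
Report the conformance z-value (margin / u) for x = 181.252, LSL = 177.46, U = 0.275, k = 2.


u = U / k = 0.275 / 2 = 0.1375
margin = |LSL - x| = |177.46 - 181.252| = 3.792
z = margin / u = 3.792 / 0.1375
z = 27.5782

27.5782


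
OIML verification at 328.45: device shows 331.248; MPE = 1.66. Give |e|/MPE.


e = indication - reference = 331.248 - 328.45 = 2.7980
|e| = 2.7980
ratio = |e| / MPE = 2.7980 / 1.66
ratio = 1.6855

1.6855


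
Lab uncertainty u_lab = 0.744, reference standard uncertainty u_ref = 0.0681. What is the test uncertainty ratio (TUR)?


TUR = u_lab / u_ref
= 0.744 / 0.0681
= 10.9251

10.9251


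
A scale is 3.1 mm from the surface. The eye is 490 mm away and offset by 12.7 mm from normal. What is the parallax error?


error = h * offset / d
= 3.1 * 12.7 / 490
= 0.0803

0.0803


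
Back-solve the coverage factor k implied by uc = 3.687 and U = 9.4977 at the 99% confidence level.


k = U / uc
k = 9.4977 / 3.687
k = 2.576

2.576


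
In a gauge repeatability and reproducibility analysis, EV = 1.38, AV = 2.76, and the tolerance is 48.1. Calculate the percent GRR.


GRR = sqrt(EV^2 + AV^2) = sqrt(1.38^2 + 2.76^2) = 3.0857738
%GRR = GRR / tol * 100 = 3.0857738 / 48.1 * 100
%GRR = 6.4153

6.4153


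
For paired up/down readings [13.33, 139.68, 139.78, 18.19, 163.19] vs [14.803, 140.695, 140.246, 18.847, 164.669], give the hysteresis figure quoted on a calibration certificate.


|13.33 - 14.803| = 1.4730
|139.68 - 140.695| = 1.0150
|139.78 - 140.246| = 0.4660
|18.19 - 18.847| = 0.6570
|163.19 - 164.669| = 1.4790
hysteresis = max(diffs) = 1.4790

1.4790


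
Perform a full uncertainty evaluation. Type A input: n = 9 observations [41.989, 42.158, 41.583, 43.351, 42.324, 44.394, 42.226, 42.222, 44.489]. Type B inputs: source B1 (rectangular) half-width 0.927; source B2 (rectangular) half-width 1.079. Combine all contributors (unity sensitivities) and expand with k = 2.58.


mean = (41.989 + 42.158 + 41.583 + 43.351 + 42.324 + 44.394 + 42.226 + 42.222 + 44.489) / 9 = 42.74844444
s = sqrt(sum((x - mean)^2)/(n-1)) = 1.0673768
u_A = s / sqrt(n) = 1.0673768 / sqrt(9) = 0.35579227
u_B1 = 0.927 / sqrt(3) = 0.5352037
u_B2 = 1.079 / sqrt(3) = 0.62296094
uc = sqrt(0.35579227^2 + 0.5352037^2 + 0.62296094^2) = 0.89504831
U = k * uc = 2.58 * 0.89504831
U = 2.3092

2.3092


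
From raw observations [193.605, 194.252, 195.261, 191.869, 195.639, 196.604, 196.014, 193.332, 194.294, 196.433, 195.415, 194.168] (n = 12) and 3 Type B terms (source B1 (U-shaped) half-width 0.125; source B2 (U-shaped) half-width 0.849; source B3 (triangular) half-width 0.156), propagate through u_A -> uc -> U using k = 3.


mean = (193.605 + 194.252 + 195.261 + 191.869 + 195.639 + 196.604 + 196.014 + 193.332 + 194.294 + 196.433 + 195.415 + 194.168) / 12 = 194.7405
s = sqrt(sum((x - mean)^2)/(n-1)) = 1.4070168
u_A = s / sqrt(n) = 1.4070168 / sqrt(12) = 0.40617076
u_B1 = 0.125 / sqrt(2) = 0.088388348
u_B2 = 0.849 / sqrt(2) = 0.60033366
u_B3 = 0.156 / sqrt(6) = 0.063686733
uc = sqrt(0.40617076^2 + 0.088388348^2 + 0.60033366^2 + 0.063686733^2) = 0.73296909
U = k * uc = 3 * 0.73296909
U = 2.1989

2.1989


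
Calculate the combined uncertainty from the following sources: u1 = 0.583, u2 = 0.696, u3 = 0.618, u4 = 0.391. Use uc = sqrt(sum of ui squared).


uc = sqrt(0.583^2 + 0.696^2 + 0.618^2 + 0.391^2)
uc = sqrt(1.35911)
uc = 1.1658

1.1658


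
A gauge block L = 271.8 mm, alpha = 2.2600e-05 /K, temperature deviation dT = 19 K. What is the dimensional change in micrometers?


dL = L * alpha * dT
= 271.8 * 2.2600e-05 * 19
= 0.1167109 mm
dL_um = 0.1167109 * 1000 = 116.7109 um

116.7109


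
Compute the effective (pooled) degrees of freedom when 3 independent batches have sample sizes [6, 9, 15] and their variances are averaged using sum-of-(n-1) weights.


nu = sum_i (n_i - 1)
nu = ((6 - 1) + (9 - 1) + (15 - 1))
nu = 5 + 8 + 14
nu = 27

27


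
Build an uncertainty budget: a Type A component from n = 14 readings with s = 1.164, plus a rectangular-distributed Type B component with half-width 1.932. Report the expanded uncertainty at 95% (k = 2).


u_A = s / sqrt(n) = 1.164 / sqrt(14) = 0.31109209
u_B = half_width / sqrt(3) = 1.932 / sqrt(3) = 1.1154407
uc = sqrt(u_A^2 + u_B^2) = sqrt(0.31109209^2 + 1.1154407^2) = 1.1580096
U = k * uc = 2 * 1.1580096
U = 2.3160

2.3160


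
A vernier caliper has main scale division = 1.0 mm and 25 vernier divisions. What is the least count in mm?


LC = MSD / n_div
= 1.0 / 25
= 0.0400

0.0400


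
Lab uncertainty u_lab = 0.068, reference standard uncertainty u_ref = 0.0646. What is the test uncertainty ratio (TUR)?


TUR = u_lab / u_ref
= 0.068 / 0.0646
= 1.0526

1.0526


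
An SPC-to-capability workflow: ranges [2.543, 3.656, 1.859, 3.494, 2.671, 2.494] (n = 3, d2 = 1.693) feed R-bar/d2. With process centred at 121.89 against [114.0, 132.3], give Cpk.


R_bar = (2.543 + 3.656 + 1.859 + 3.494 + 2.671 + 2.494) / 6 = 2.7861667
sigma = R_bar / d2 = 2.7861667 / 1.693 = 1.645698
Cp = (USL - LSL)/(6*sigma) = (132.3 - 114.0)/(6*1.645698) = 1.8533
Cpu = (132.3 - 121.89)/(3*1.645698) = 2.1085
Cpl = (121.89 - 114.0)/(3*1.645698) = 1.5981
Cpk = min(Cpu, Cpl) = 1.5981

1.5981


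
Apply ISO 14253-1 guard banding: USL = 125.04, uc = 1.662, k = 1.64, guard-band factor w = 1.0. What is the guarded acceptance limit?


U = k * uc = 1.64 * 1.662 = 2.72568
guard band g = w * U = 1.0 * 2.72568 = 2.72568
AL = USL - g = 125.04 - 2.72568
AL = 122.3143

122.3143


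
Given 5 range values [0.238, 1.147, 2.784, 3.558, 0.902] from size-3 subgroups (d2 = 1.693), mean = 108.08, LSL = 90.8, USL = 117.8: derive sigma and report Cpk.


R_bar = (0.238 + 1.147 + 2.784 + 3.558 + 0.902) / 5 = 1.7258
sigma = R_bar / d2 = 1.7258 / 1.693 = 1.0193739
Cp = (USL - LSL)/(6*sigma) = (117.8 - 90.8)/(6*1.0193739) = 4.4145
Cpu = (117.8 - 108.08)/(3*1.0193739) = 3.1784
Cpl = (108.08 - 90.8)/(3*1.0193739) = 5.6505
Cpk = min(Cpu, Cpl) = 3.1784

3.1784


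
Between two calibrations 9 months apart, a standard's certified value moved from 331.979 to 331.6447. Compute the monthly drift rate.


rate = (v2 - v1) / months
= (331.6447 - 331.979) / 9
= -0.3343 / 9
= -0.0371

-0.0371


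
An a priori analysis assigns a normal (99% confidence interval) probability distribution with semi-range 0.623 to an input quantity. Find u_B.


u_B = half_width / 2.576
u_B = 0.623 / 2.576
u_B = 0.2418

0.2418


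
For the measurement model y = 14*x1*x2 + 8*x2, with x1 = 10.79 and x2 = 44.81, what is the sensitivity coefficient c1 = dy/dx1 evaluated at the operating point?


y = 14*x1*x2 + 8*x2
dy/dx1 = 14*x2
Evaluate at x2 = 44.81: c1 = 14 * 44.81
c1 = 627.3400

627.3400


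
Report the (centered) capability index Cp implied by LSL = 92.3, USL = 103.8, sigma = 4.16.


Cp = (USL - LSL) / (6 * sigma)
= (103.8 - 92.3) / (6 * 4.16)
= 11.5000 / 24.9600
= 0.4607

0.4607


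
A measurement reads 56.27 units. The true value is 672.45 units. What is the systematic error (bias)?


Systematic error = measured - true
= 56.27 - 672.45
= -616.1800

-616.1800


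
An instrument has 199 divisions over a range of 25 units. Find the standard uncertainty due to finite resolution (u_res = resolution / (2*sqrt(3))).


resolution = range / divisions
resolution = 25 / 199 = 0.12562814
u_res = resolution / (2*sqrt(3))
u_res = 0.12562814 / 3.4641016
u_res = 0.0363

0.0363


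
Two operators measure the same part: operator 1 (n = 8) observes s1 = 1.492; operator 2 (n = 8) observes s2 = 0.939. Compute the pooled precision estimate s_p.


s_p = sqrt(((n1-1)*s1^2 + (n2-1)*s2^2) / (n1+n2-2))
numerator = (8-1)*1.492^2 + (8-1)*0.939^2 = 15.582448 + 6.172047 = 21.754495
denominator = 8 + 8 - 2 = 14
s_p^2 = 21.754495 / 14 = 1.5538925
s_p = sqrt(1.5538925) = 1.2466

1.2466


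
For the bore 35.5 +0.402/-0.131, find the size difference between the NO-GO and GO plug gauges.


GO = nominal - lower_tol (smallest hole = maximum material condition)
GO = 35.5 - 0.131 = 35.369
NO-GO = nominal + upper_tol (largest hole = least material condition)
NO-GO = 35.5 + 0.402 = 35.902
spread = NO-GO - GO = 35.902 - 35.369 = 0.5330

0.5330


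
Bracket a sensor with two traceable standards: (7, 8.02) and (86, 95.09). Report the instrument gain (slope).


slope = (y2 - y1) / (x2 - x1)
= (95.09 - 8.02) / (86 - 7)
= 87.0700 / 79
= 1.1022

1.1022


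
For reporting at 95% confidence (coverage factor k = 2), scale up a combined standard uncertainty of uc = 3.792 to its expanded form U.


U = k * uc
U = 2 * 3.792
U = 7.5840

7.5840


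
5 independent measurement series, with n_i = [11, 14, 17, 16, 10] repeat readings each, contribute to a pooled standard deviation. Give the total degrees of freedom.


nu = sum_i (n_i - 1)
nu = ((11 - 1) + (14 - 1) + (17 - 1) + (16 - 1) + (10 - 1))
nu = 10 + 13 + 16 + 15 + 9
nu = 63

63


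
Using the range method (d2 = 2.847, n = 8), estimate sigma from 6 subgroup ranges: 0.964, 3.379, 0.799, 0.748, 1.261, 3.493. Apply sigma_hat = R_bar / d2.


R_bar = (0.964 + 3.379 + 0.799 + 0.748 + 1.261 + 3.493) / 6
R_bar = 10.644 / 6 = 1.774
sigma_hat = R_bar / d2 = 1.774 / 2.847 = 0.6231

0.6231


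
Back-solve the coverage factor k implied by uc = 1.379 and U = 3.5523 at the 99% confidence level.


k = U / uc
k = 3.5523 / 1.379
k = 2.576

2.576


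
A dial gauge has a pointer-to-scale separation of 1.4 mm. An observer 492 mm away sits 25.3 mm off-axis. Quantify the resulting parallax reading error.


error = h * offset / d
= 1.4 * 25.3 / 492
= 0.0720

0.0720


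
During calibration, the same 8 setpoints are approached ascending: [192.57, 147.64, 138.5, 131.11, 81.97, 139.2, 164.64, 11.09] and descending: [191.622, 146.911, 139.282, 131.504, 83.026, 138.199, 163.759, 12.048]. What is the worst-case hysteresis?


|192.57 - 191.622| = 0.9480
|147.64 - 146.911| = 0.7290
|138.5 - 139.282| = 0.7820
|131.11 - 131.504| = 0.3940
|81.97 - 83.026| = 1.0560
|139.2 - 138.199| = 1.0010
|164.64 - 163.759| = 0.8810
|11.09 - 12.048| = 0.9580
hysteresis = max(diffs) = 1.0560

1.0560


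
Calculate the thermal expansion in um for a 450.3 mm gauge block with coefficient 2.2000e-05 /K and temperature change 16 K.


dL = L * alpha * dT
= 450.3 * 2.2000e-05 * 16
= 0.1585056 mm
dL_um = 0.1585056 * 1000 = 158.5056 um

158.5056


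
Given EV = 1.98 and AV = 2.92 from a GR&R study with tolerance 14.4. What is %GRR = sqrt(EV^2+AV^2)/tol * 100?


GRR = sqrt(EV^2 + AV^2) = sqrt(1.98^2 + 2.92^2) = 3.5280023
%GRR = GRR / tol * 100 = 3.5280023 / 14.4 * 100
%GRR = 24.5000

24.5000


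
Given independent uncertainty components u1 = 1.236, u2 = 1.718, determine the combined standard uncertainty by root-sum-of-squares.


uc = sqrt(1.236^2 + 1.718^2)
uc = sqrt(4.47922)
uc = 2.1164

2.1164


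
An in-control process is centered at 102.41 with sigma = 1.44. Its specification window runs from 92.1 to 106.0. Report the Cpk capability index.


Cpu = (USL - mean) / (3*sigma) = (106.0 - 102.41) / (3*1.44) = 0.8310
Cpl = (mean - LSL) / (3*sigma) = (102.41 - 92.1) / (3*1.44) = 2.3866
Cpk = min(Cpu, Cpl) = 0.8310

0.8310


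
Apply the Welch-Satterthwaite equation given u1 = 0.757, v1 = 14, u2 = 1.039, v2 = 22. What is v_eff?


uc = sqrt(u1^2 + u2^2) = sqrt(0.757^2 + 1.039^2) = 1.2855232
v_eff = uc^4 / (u1^4/v1 + u2^4/v2)
= 1.2855232^4 / (0.757^4/14 + 1.039^4/22)
= 2.7309873 / 0.076427246
v_eff = 35.7332

35.7332


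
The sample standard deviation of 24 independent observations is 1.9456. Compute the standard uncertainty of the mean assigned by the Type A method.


u_A = s / sqrt(n)
u_A = 1.9456 / sqrt(24)
u_A = 1.9456 / 4.8989795
u_A = 0.3971

0.3971


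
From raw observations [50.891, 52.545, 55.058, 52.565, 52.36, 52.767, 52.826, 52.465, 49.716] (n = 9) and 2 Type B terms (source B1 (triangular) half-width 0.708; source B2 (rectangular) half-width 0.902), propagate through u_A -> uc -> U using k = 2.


mean = (50.891 + 52.545 + 55.058 + 52.565 + 52.36 + 52.767 + 52.826 + 52.465 + 49.716) / 9 = 52.35477778
s = sqrt(sum((x - mean)^2)/(n-1)) = 1.4533468
u_A = s / sqrt(n) = 1.4533468 / sqrt(9) = 0.48444893
u_B1 = 0.708 / sqrt(6) = 0.28903979
u_B2 = 0.902 / sqrt(3) = 0.52076994
uc = sqrt(0.48444893^2 + 0.28903979^2 + 0.52076994^2) = 0.76774742
U = k * uc = 2 * 0.76774742
U = 1.5355

1.5355


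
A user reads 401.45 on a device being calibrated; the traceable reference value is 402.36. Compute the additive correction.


Correction = standard - reading
= 402.36 - 401.45
= 0.9100

0.9100


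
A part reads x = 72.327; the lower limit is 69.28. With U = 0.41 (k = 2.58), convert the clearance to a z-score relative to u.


u = U / k = 0.41 / 2.58 = 0.15891473
margin = |LSL - x| = |69.28 - 72.327| = 3.047
z = margin / u = 3.047 / 0.15891473
z = 19.1738

19.1738


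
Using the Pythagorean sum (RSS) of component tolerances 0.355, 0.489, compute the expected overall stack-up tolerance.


RSS = sqrt(0.355^2 + 0.489^2)
= sqrt(0.365146)
= 0.6043

0.6043


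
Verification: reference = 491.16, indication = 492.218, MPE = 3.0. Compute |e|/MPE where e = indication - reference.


e = indication - reference = 492.218 - 491.16 = 1.0580
|e| = 1.0580
ratio = |e| / MPE = 1.0580 / 3.0
ratio = 0.3527

0.3527


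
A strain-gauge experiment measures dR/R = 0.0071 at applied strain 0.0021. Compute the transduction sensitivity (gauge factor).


GF = (dR/R) / epsilon
= 0.0071 / 0.0021
= 3.3810

3.3810


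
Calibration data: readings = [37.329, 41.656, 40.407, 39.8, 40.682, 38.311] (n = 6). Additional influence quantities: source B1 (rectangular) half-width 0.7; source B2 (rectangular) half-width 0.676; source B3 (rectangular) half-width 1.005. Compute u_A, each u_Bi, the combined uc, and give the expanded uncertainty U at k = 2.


mean = (37.329 + 41.656 + 40.407 + 39.8 + 40.682 + 38.311) / 6 = 39.6975
s = sqrt(sum((x - mean)^2)/(n-1)) = 1.6031864
u_A = s / sqrt(n) = 1.6031864 / sqrt(6) = 0.65449811
u_B1 = 0.7 / sqrt(3) = 0.40414519
u_B2 = 0.676 / sqrt(3) = 0.39028878
u_B3 = 1.005 / sqrt(3) = 0.58023702
uc = sqrt(0.65449811^2 + 0.40414519^2 + 0.39028878^2 + 0.58023702^2) = 1.0395679
U = k * uc = 2 * 1.0395679
U = 2.0791

2.0791


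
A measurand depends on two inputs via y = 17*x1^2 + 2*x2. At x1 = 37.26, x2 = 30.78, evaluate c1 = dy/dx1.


y = 17*x1^2 + 2*x2
dy/dx1 = 2*17*x1
Evaluate at x1 = 37.26: c1 = 34 * 37.26
c1 = 1266.8400

1266.8400


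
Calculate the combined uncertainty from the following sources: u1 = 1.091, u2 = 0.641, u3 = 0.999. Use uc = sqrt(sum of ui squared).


uc = sqrt(1.091^2 + 0.641^2 + 0.999^2)
uc = sqrt(2.599163)
uc = 1.6122

1.6122


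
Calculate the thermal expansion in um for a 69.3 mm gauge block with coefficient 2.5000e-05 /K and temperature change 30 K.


dL = L * alpha * dT
= 69.3 * 2.5000e-05 * 30
= 0.0519750 mm
dL_um = 0.0519750 * 1000 = 51.9750 um

51.9750


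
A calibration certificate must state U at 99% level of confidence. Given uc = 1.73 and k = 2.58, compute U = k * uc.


U = k * uc
U = 2.58 * 1.73
U = 4.4634

4.4634


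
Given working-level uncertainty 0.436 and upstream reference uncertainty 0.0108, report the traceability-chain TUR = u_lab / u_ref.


TUR = u_lab / u_ref
= 0.436 / 0.0108
= 40.3704

40.3704


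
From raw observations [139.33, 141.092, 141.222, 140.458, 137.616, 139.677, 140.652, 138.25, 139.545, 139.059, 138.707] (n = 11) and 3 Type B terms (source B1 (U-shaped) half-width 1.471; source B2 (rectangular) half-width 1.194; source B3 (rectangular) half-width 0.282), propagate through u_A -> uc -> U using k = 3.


mean = (139.33 + 141.092 + 141.222 + 140.458 + 137.616 + 139.677 + 140.652 + 138.25 + 139.545 + 139.059 + 138.707) / 11 = 139.6007273
s = sqrt(sum((x - mean)^2)/(n-1)) = 1.1674995
u_A = s / sqrt(n) = 1.1674995 / sqrt(11) = 0.35201434
u_B1 = 1.471 / sqrt(2) = 1.0401541
u_B2 = 1.194 / sqrt(3) = 0.68935622
u_B3 = 0.282 / sqrt(3) = 0.16281278
uc = sqrt(0.35201434^2 + 1.0401541^2 + 0.68935622^2 + 0.16281278^2) = 1.3067343
U = k * uc = 3 * 1.3067343
U = 3.9202

3.9202


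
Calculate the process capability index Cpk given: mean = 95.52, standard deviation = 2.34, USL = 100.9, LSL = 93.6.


Cpu = (USL - mean) / (3*sigma) = (100.9 - 95.52) / (3*2.34) = 0.7664
Cpl = (mean - LSL) / (3*sigma) = (95.52 - 93.6) / (3*2.34) = 0.2735
Cpk = min(Cpu, Cpl) = 0.2735

0.2735


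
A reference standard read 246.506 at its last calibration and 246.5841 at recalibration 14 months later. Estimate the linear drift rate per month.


rate = (v2 - v1) / months
= (246.5841 - 246.506) / 14
= 0.0781 / 14
= 0.0056

0.0056


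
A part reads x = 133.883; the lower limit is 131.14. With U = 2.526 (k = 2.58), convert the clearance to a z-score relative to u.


u = U / k = 2.526 / 2.58 = 0.97906977
margin = |LSL - x| = |131.14 - 133.883| = 2.743
z = margin / u = 2.743 / 0.97906977
z = 2.8016

2.8016


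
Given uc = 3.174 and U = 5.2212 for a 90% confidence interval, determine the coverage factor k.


k = U / uc
k = 5.2212 / 3.174
k = 1.645

1.645


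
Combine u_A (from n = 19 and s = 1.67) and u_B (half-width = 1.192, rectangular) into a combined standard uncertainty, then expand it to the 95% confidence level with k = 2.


u_A = s / sqrt(n) = 1.67 / sqrt(19) = 0.38312428
u_B = half_width / sqrt(3) = 1.192 / sqrt(3) = 0.68820152
uc = sqrt(u_A^2 + u_B^2) = sqrt(0.38312428^2 + 0.68820152^2) = 0.78765827
U = k * uc = 2 * 0.78765827
U = 1.5753

1.5753


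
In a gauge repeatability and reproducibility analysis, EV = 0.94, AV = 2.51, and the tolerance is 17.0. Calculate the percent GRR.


GRR = sqrt(EV^2 + AV^2) = sqrt(0.94^2 + 2.51^2) = 2.6802425
%GRR = GRR / tol * 100 = 2.6802425 / 17.0 * 100
%GRR = 15.7661

15.7661


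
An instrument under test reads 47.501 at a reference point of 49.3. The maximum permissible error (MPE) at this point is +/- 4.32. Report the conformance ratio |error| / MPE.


e = indication - reference = 47.501 - 49.3 = -1.7990
|e| = 1.7990
ratio = |e| / MPE = 1.7990 / 4.32
ratio = 0.4164

0.4164


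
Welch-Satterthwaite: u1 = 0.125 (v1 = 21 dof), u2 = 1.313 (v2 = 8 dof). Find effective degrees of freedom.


uc = sqrt(u1^2 + u2^2) = sqrt(0.125^2 + 1.313^2) = 1.3189367
v_eff = uc^4 / (u1^4/v1 + u2^4/v2)
= 1.3189367^4 / (0.125^4/21 + 1.313^4/8)
= 3.0261873 / 0.37152026
v_eff = 8.1454

8.1454


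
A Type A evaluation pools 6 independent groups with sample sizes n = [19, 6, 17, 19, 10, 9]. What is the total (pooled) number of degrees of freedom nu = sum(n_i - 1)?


nu = sum_i (n_i - 1)
nu = ((19 - 1) + (6 - 1) + (17 - 1) + (19 - 1) + (10 - 1) + (9 - 1))
nu = 18 + 5 + 16 + 18 + 9 + 8
nu = 74

74


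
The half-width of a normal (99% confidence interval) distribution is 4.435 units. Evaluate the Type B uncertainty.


u_B = half_width / 2.576
u_B = 4.435 / 2.576
u_B = 1.7217

1.7217


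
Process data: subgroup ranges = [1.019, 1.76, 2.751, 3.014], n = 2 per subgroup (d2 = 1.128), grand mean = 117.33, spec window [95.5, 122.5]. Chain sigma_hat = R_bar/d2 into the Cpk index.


R_bar = (1.019 + 1.76 + 2.751 + 3.014) / 4 = 2.136
sigma = R_bar / d2 = 2.136 / 1.128 = 1.893617
Cp = (USL - LSL)/(6*sigma) = (122.5 - 95.5)/(6*1.893617) = 2.3764
Cpu = (122.5 - 117.33)/(3*1.893617) = 0.9101
Cpl = (117.33 - 95.5)/(3*1.893617) = 3.8427
Cpk = min(Cpu, Cpl) = 0.9101

0.9101


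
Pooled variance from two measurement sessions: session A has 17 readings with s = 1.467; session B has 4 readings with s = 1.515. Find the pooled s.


s_p = sqrt(((n1-1)*s1^2 + (n2-1)*s2^2) / (n1+n2-2))
numerator = (17-1)*1.467^2 + (4-1)*1.515^2 = 34.433424 + 6.885675 = 41.319099
denominator = 17 + 4 - 2 = 19
s_p^2 = 41.319099 / 19 = 2.1746894
s_p = sqrt(2.1746894) = 1.4747

1.4747


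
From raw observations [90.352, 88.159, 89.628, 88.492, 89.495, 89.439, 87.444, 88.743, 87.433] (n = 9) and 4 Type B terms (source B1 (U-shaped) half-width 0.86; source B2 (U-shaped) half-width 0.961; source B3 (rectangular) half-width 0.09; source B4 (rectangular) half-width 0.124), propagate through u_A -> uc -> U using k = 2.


mean = (90.352 + 88.159 + 89.628 + 88.492 + 89.495 + 89.439 + 87.444 + 88.743 + 87.433) / 9 = 88.79833333
s = sqrt(sum((x - mean)^2)/(n-1)) = 1.012548
u_A = s / sqrt(n) = 1.012548 / sqrt(9) = 0.337516
u_B1 = 0.86 / sqrt(2) = 0.60811183
u_B2 = 0.961 / sqrt(2) = 0.67952962
u_B3 = 0.09 / sqrt(3) = 0.051961524
u_B4 = 0.124 / sqrt(3) = 0.071591433
uc = sqrt(0.337516^2 + 0.60811183^2 + 0.67952962^2 + 0.051961524^2 + 0.071591433^2) = 0.97637231
U = k * uc = 2 * 0.97637231
U = 1.9527

1.9527


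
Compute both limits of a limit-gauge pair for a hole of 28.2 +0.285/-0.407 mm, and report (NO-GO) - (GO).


GO = nominal - lower_tol (smallest hole = maximum material condition)
GO = 28.2 - 0.407 = 27.793
NO-GO = nominal + upper_tol (largest hole = least material condition)
NO-GO = 28.2 + 0.285 = 28.485
spread = NO-GO - GO = 28.485 - 27.793 = 0.6920

0.6920


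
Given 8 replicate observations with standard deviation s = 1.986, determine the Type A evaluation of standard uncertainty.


u_A = s / sqrt(n)
u_A = 1.986 / sqrt(8)
u_A = 1.986 / 2.8284271
u_A = 0.7022

0.7022


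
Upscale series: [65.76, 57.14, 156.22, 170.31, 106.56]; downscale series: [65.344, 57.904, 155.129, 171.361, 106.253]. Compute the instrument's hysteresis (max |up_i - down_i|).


|65.76 - 65.344| = 0.4160
|57.14 - 57.904| = 0.7640
|156.22 - 155.129| = 1.0910
|170.31 - 171.361| = 1.0510
|106.56 - 106.253| = 0.3070
hysteresis = max(diffs) = 1.0910

1.0910


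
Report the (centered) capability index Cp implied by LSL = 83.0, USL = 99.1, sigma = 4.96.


Cp = (USL - LSL) / (6 * sigma)
= (99.1 - 83.0) / (6 * 4.96)
= 16.1000 / 29.7600
= 0.5410

0.5410


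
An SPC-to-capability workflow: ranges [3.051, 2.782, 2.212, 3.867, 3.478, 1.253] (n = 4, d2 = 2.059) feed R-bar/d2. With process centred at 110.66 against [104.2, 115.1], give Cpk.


R_bar = (3.051 + 2.782 + 2.212 + 3.867 + 3.478 + 1.253) / 6 = 2.7738333
sigma = R_bar / d2 = 2.7738333 / 2.059 = 1.347175
Cp = (USL - LSL)/(6*sigma) = (115.1 - 104.2)/(6*1.347175) = 1.3485
Cpu = (115.1 - 110.66)/(3*1.347175) = 1.0986
Cpl = (110.66 - 104.2)/(3*1.347175) = 1.5984
Cpk = min(Cpu, Cpl) = 1.0986

1.0986


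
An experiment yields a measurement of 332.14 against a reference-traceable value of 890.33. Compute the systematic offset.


Systematic error = measured - true
= 332.14 - 890.33
= -558.1900

-558.1900


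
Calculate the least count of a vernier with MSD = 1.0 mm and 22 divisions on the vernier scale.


LC = MSD / n_div
= 1.0 / 22
= 0.0455

0.0455


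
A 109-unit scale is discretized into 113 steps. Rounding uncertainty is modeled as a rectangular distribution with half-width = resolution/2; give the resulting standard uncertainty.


resolution = range / divisions
resolution = 109 / 113 = 0.96460177
u_res = resolution / (2*sqrt(3))
u_res = 0.96460177 / 3.4641016
u_res = 0.2785

0.2785


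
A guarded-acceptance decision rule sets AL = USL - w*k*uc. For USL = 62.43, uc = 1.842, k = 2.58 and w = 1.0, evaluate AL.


U = k * uc = 2.58 * 1.842 = 4.75236
guard band g = w * U = 1.0 * 4.75236 = 4.75236
AL = USL - g = 62.43 - 4.75236
AL = 57.6776

57.6776


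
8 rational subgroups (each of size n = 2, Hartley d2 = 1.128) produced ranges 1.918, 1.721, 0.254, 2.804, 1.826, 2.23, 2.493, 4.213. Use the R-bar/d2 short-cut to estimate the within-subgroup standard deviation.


R_bar = (1.918 + 1.721 + 0.254 + 2.804 + 1.826 + 2.23 + 2.493 + 4.213) / 8
R_bar = 17.459 / 8 = 2.182375
sigma_hat = R_bar / d2 = 2.182375 / 1.128 = 1.9347

1.9347


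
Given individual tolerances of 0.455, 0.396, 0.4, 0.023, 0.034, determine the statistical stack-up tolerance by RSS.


RSS = sqrt(0.455^2 + 0.396^2 + 0.4^2 + 0.023^2 + 0.034^2)
= sqrt(0.525526)
= 0.7249

0.7249


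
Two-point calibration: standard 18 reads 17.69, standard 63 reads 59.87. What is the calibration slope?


slope = (y2 - y1) / (x2 - x1)
= (59.87 - 17.69) / (63 - 18)
= 42.1800 / 45
= 0.9373

0.9373


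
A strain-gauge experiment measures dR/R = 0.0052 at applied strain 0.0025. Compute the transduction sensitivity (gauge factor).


GF = (dR/R) / epsilon
= 0.0052 / 0.0025
= 2.0800

2.0800


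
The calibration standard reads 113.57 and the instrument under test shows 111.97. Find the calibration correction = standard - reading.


Correction = standard - reading
= 113.57 - 111.97
= 1.6000

1.6000


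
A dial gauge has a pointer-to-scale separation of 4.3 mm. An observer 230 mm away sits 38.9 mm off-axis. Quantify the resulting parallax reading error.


error = h * offset / d
= 4.3 * 38.9 / 230
= 0.7273

0.7273


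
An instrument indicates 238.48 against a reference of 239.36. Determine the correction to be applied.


Correction = standard - reading
= 239.36 - 238.48
= 0.8800

0.8800


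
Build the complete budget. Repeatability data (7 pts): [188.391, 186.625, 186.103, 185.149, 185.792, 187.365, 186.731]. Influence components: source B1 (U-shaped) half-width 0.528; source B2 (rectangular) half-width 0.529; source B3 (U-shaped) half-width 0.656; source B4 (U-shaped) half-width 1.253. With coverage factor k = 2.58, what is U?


mean = (188.391 + 186.625 + 186.103 + 185.149 + 185.792 + 187.365 + 186.731) / 7 = 186.5937143
s = sqrt(sum((x - mean)^2)/(n-1)) = 1.0658087
u_A = s / sqrt(n) = 1.0658087 / sqrt(7) = 0.40283782
u_B1 = 0.528 / sqrt(2) = 0.37335238
u_B2 = 0.529 / sqrt(3) = 0.30541829
u_B3 = 0.656 / sqrt(2) = 0.46386205
u_B4 = 1.253 / sqrt(2) = 0.8860048
uc = sqrt(0.40283782^2 + 0.37335238^2 + 0.30541829^2 + 0.46386205^2 + 0.8860048^2) = 1.1811533
U = k * uc = 2.58 * 1.1811533
U = 3.0474

3.0474


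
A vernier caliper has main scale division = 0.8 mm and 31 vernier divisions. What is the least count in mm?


LC = MSD / n_div
= 0.8 / 31
= 0.0258

0.0258


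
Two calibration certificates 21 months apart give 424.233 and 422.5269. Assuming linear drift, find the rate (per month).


rate = (v2 - v1) / months
= (422.5269 - 424.233) / 21
= -1.7061 / 21
= -0.0812

-0.0812


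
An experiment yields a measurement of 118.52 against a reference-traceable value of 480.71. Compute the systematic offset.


Systematic error = measured - true
= 118.52 - 480.71
= -362.1900

-362.1900


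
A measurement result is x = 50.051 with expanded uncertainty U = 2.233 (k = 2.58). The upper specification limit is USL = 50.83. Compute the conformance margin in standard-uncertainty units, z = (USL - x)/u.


u = U / k = 2.233 / 2.58 = 0.86550388
margin = |USL - x| = |50.83 - 50.051| = 0.779
z = margin / u = 0.779 / 0.86550388
z = 0.9001

0.9001


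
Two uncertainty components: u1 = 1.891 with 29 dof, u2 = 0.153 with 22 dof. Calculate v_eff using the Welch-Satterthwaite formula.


uc = sqrt(u1^2 + u2^2) = sqrt(1.891^2 + 0.153^2) = 1.8971795
v_eff = uc^4 / (u1^4/v1 + u2^4/v2)
= 1.8971795^4 / (1.891^4/29 + 0.153^4/22)
= 12.954889 / 0.44095335
v_eff = 29.3793

29.3793
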